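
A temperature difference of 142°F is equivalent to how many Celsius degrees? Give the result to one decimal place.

Only the scale ratio 5/9 matters for a change in temperature.
142 × 5/9 = 78.9.

78.9°C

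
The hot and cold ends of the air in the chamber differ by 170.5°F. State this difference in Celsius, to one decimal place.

An interval of 1°F corresponds to 5/9°C.
170.5 × 5/9 = 94.7.

94.7°C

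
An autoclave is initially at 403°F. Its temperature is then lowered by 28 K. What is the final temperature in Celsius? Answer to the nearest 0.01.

178.11°C

Initial temperature in Celsius: (403 - 32) × 5/9 = 206.1111°C.
The 28 K change is an interval; Kelvin and Celsius degrees are the same size, so ΔC = -28°C.
Final Celsius temperature: 206.1111 - 28.0000 = 178.1111°C.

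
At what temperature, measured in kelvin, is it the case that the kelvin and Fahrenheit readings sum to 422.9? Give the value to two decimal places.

Let K be the kelvin reading. The Fahrenheit reading is F = 1.8·K - 459.67.
Require K + F = 422.9: (2.8)·K - 459.67 = 422.9.
K = (422.9 + 459.67) / (2.8) = 315.20.

315.20 K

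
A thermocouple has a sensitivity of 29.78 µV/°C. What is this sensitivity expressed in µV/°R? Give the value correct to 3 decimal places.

16.544 µV/°R

Since only a temperature interval is involved, the additive offset between the scales drops out.
A change of 1°R is a change of 5/9°C, so per °R the value is 29.78 × 5/9 = 16.544.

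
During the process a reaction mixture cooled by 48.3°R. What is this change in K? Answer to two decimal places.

Only the scale ratio 5/9 matters for a change in temperature.
48.3 × 5/9 = 26.83.

26.83 K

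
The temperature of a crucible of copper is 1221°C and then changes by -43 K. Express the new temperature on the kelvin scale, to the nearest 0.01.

1451.15 K

The 43 K change is an interval; Kelvin and Celsius degrees are the same size, so ΔC = -43°C.
Final Celsius temperature: 1221.0000 - 43.0000 = 1178.0000°C.
In kelvin: 1178.0000 + 273.15 = 1451.15 K.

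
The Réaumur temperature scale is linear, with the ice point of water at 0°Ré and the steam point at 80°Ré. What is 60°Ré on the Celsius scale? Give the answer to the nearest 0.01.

75.00°C

Linear interpolation between the fixed points: C = (60 - 0) × 100 / (80 - 0) = 75.0000°C.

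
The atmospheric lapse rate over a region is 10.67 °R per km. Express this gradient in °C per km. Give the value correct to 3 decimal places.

The quantity depends on a temperature interval, so only the ratio of degree sizes applies; the offset between the scales is irrelevant.
A change of 1°R is a change of 5/9°C, so 10.67 × 5/9 = 5.928.

5.928 °C/km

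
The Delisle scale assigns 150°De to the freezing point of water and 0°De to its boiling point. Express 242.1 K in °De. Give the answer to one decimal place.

First in Celsius: 242.1 - 273.15 = -31.0500°C.
Linearly onto the Delisle scale: 150 + (-31.0500 / 100) × (0 - 150) = 196.6°De.

196.6°De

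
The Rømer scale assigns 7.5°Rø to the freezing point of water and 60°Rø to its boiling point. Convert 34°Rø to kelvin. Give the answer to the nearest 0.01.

Linear interpolation between the fixed points: C = (34 - 7.5) × 100 / (60 - 7.5) = 50.4762°C.
Then 50.4762 + 273.15 = 323.63 K.

323.63 K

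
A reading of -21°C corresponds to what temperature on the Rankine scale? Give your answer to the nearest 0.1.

In Rankine: -21.0000 × 1.8 + 491.67 = 453.9°R.

453.9°R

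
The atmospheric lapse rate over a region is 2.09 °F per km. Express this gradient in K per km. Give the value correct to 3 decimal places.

1.161 K/km

The quantity depends on a temperature interval, so only the ratio of degree sizes applies; the offset between the scales is irrelevant.
A change of 1°F is a change of 5/9 K, so 2.09 × 5/9 = 1.161.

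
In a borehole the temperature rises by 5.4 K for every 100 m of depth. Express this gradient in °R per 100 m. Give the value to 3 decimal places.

9.720 °R/100 m

The quantity depends on a temperature interval, so only the ratio of degree sizes applies; the offset between the scales is irrelevant.
A change of 1 K is a change of 1.8°R, so 5.4 × 1.8 = 9.720.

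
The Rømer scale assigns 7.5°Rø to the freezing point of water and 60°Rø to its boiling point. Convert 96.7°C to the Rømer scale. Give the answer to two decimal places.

Linearly onto the Rømer scale: 7.5 + (96.7000 / 100) × (60 - 7.5) = 58.27°Rø.

58.27°Rø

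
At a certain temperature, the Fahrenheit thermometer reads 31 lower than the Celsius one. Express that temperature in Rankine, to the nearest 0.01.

Let x be the Celsius reading; then the Fahrenheit reading is 1.8·x + 32.
(1.8·x + 32) - x = -31  ⇒  (0.8)·x = -63  ⇒  x = -78.7500°C.
In Rankine: -78.7500 × 1.8 + 491.67 = 349.92°R.

349.92°R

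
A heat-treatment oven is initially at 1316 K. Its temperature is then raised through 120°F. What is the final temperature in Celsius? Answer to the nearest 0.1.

Initial temperature in Celsius: 1316 - 273.15 = 1042.8500°C.
The 120°F change is an interval, so only the factor 5/9 applies: +120 × 5/9 = +66.6667°C.
Final Celsius temperature: 1042.8500 + 66.6667 = 1109.5167°C.

1109.5°C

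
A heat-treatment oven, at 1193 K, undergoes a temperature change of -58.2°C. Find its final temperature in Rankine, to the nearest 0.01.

2042.64°R

Initial temperature in Celsius: 1193 - 273.15 = 919.8500°C.
Final Celsius temperature: 919.8500 - 58.2000 = 861.6500°C.
In Rankine: 861.6500 × 1.8 + 491.67 = 2042.64°R.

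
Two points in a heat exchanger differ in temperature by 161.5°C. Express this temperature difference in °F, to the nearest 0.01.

An interval of 1°C corresponds to 1.8°F.
161.5 × 1.8 = 290.70.

290.70°F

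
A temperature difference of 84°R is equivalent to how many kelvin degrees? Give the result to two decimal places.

46.67 K

An interval of 1°R corresponds to 5/9 K.
84 × 5/9 = 46.67.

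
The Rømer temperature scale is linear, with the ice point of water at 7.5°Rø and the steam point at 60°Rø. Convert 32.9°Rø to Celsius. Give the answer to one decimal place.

48.4°C

Linear interpolation between the fixed points: C = (32.9 - 7.5) × 100 / (60 - 7.5) = 48.3810°C.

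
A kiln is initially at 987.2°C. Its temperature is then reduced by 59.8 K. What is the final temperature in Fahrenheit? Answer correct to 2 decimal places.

The 59.8 K change is an interval; Kelvin and Celsius degrees are the same size, so ΔC = -59.8°C.
Final Celsius temperature: 987.2000 - 59.8000 = 927.4000°C.
In Fahrenheit: 927.4000 × 1.8 + 32 = 1701.32°F.

1701.32°F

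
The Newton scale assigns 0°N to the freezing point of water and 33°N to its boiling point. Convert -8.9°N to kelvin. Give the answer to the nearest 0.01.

Linear interpolation between the fixed points: C = (-8.9 - 0) × 100 / (33 - 0) = -26.9697°C.
Then -26.9697 + 273.15 = 246.18 K.

246.18 K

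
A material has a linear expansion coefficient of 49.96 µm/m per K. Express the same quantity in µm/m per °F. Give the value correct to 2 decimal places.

Since only a temperature interval is involved, the additive offset between the scales drops out.
A change of 1°F is a change of 5/9 K, so per °F the value is 49.96 × 5/9 = 27.76.

27.76 µm/m per °F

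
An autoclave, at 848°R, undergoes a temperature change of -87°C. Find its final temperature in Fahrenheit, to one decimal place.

231.7°F

Initial temperature in Celsius: (848 - 491.67) × 5/9 = 197.9611°C.
Final Celsius temperature: 197.9611 - 87.0000 = 110.9611°C.
In Fahrenheit: 110.9611 × 1.8 + 32 = 231.7°F.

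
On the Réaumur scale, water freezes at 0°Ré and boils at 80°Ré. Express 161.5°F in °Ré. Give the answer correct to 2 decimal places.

First in Celsius: (161.5 - 32) × 5/9 = 71.9444°C.
Linearly onto the Réaumur scale: 0 + (71.9444 / 100) × (80 - 0) = 57.56°Ré.

57.56°Ré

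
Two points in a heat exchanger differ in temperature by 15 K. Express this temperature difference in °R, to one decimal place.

Only the scale ratio 1.8 matters for a change in temperature.
15 × 1.8 = 27.0.

27.0°R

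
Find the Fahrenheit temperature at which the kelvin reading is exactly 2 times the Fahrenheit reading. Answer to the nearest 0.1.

176.8°F

Let F be the Fahrenheit reading. The kelvin reading is K = 5/9·F + 255.372.
Require K = 2·F: 5/9·F + 255.372 = 2·F.
(-13/9)·F = -255.372  ⇒  F = 176.8.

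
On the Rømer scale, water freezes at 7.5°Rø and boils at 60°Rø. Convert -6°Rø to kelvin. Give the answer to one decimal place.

Linear interpolation between the fixed points: C = (-6 - 7.5) × 100 / (60 - 7.5) = -25.7143°C.
Then -25.7143 + 273.15 = 247.4 K.

247.4 K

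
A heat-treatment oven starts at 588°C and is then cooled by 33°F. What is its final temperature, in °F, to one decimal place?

1057.4°F

The 33°F change is an interval, so only the factor 5/9 applies: -33 × 5/9 = -18.3333°C.
Final Celsius temperature: 588.0000 - 18.3333 = 569.6667°C.
In Fahrenheit: 569.6667 × 1.8 + 32 = 1057.4°F.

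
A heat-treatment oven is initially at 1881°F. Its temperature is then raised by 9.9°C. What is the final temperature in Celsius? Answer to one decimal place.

Initial temperature in Celsius: (1881 - 32) × 5/9 = 1027.2222°C.
Final Celsius temperature: 1027.2222 + 9.9000 = 1037.1222°C.

1037.1°C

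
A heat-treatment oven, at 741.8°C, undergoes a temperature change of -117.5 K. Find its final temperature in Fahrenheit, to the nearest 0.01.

The 117.5 K change is an interval; Kelvin and Celsius degrees are the same size, so ΔC = -117.5°C.
Final Celsius temperature: 741.8000 - 117.5000 = 624.3000°C.
In Fahrenheit: 624.3000 × 1.8 + 32 = 1155.74°F.

1155.74°F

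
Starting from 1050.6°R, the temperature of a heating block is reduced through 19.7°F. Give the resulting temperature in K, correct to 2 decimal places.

572.72 K

Initial temperature in Celsius: (1050.6 - 491.67) × 5/9 = 310.5167°C.
The 19.7°F change is an interval, so only the factor 5/9 applies: -19.7 × 5/9 = -10.9444°C.
Final Celsius temperature: 310.5167 - 10.9444 = 299.5722°C.
In kelvin: 299.5722 + 273.15 = 572.72 K.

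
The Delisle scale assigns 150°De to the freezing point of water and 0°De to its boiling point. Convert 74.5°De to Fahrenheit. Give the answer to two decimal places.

122.60°F

Linear interpolation between the fixed points: C = (74.5 - 150) × 100 / (0 - 150) = 50.3333°C.
Then 50.3333 × 1.8 + 32 = 122.60°F.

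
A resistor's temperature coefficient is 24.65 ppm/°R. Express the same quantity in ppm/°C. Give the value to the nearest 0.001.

44.370 ppm/°C

Since only a temperature interval is involved, the additive offset between the scales drops out.
A change of 1°C is a change of 1.8°R, so per °C the value is 24.65 × 1.8 = 44.370.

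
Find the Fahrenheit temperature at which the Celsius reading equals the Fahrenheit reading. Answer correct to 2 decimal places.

Let F be the Fahrenheit reading. The Celsius reading is C = 5/9·F - 17.7778.
Set C = F: 5/9·F - 17.7778 = F.
(-4/9)·F = 17.7778  ⇒  F = -40.00.

-40.00°F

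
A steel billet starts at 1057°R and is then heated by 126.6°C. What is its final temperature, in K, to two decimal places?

Initial temperature in Celsius: (1057 - 491.67) × 5/9 = 314.0722°C.
Final Celsius temperature: 314.0722 + 126.6000 = 440.6722°C.
In kelvin: 440.6722 + 273.15 = 713.82 K.

713.82 K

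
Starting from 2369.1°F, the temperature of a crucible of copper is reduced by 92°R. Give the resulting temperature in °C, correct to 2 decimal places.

Initial temperature in Celsius: (2369.1 - 32) × 5/9 = 1298.3889°C.
The 92°R change is an interval, so only the factor 5/9 applies: -92 × 5/9 = -51.1111°C.
Final Celsius temperature: 1298.3889 - 51.1111 = 1247.2778°C.

1247.28°C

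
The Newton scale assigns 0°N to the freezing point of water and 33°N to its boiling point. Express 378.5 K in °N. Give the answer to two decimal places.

34.77°N

First in Celsius: 378.5 - 273.15 = 105.3500°C.
Linearly onto the Newton scale: 0 + (105.3500 / 100) × (33 - 0) = 34.77°N.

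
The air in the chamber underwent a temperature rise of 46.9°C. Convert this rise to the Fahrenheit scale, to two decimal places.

For a temperature interval the offset drops out; only the factor 1.8 applies.
46.9 × 1.8 = 84.42.

84.42°F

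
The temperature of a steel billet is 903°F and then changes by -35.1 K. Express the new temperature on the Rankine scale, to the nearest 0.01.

1299.49°R

Initial temperature in Celsius: (903 - 32) × 5/9 = 483.8889°C.
The 35.1 K change is an interval; Kelvin and Celsius degrees are the same size, so ΔC = -35.1°C.
Final Celsius temperature: 483.8889 - 35.1000 = 448.7889°C.
In Rankine: 448.7889 × 1.8 + 491.67 = 1299.49°R.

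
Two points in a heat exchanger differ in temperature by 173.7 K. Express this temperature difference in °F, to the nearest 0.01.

An interval of 1 K corresponds to 1.8°F.
173.7 × 1.8 = 312.66.

312.66°F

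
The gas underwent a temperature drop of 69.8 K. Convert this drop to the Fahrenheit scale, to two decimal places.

125.64°F

For a temperature interval the offset drops out; only the factor 1.8 applies.
69.8 × 1.8 = 125.64.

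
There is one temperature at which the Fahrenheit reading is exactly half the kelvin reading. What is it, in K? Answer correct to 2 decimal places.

Let K be the kelvin reading. The Fahrenheit reading is F = 1.8·K - 459.67.
Require F = 0.5·K: 1.8·K - 459.67 = 0.5·K.
(1.3)·K = 459.67  ⇒  K = 353.59.

353.59 K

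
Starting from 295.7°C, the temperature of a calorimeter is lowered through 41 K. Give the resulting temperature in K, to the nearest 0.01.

The 41 K change is an interval; Kelvin and Celsius degrees are the same size, so ΔC = -41°C.
Final Celsius temperature: 295.7000 - 41.0000 = 254.7000°C.
In kelvin: 254.7000 + 273.15 = 527.85 K.

527.85 K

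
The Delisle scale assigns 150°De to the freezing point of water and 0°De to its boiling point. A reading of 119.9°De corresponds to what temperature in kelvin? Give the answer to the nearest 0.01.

293.22 K

Linear interpolation between the fixed points: C = (119.9 - 150) × 100 / (0 - 150) = 20.0667°C.
Then 20.0667 + 273.15 = 293.22 K.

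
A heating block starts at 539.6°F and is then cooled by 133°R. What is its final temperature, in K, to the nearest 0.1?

Initial temperature in Celsius: (539.6 - 32) × 5/9 = 282.0000°C.
The 133°R change is an interval, so only the factor 5/9 applies: -133 × 5/9 = -73.8889°C.
Final Celsius temperature: 282.0000 - 73.8889 = 208.1111°C.
In kelvin: 208.1111 + 273.15 = 481.3 K.

481.3 K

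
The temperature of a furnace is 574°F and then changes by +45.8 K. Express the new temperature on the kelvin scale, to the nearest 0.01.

Initial temperature in Celsius: (574 - 32) × 5/9 = 301.1111°C.
The 45.8 K change is an interval; Kelvin and Celsius degrees are the same size, so ΔC = +45.8°C.
Final Celsius temperature: 301.1111 + 45.8000 = 346.9111°C.
In kelvin: 346.9111 + 273.15 = 620.06 K.

620.06 K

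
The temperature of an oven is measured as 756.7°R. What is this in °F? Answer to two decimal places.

In Celsius: (756.7 - 491.67) × 5/9 = 147.2389°C.
In Fahrenheit: 147.2389 × 1.8 + 32 = 297.03°F.

297.03°F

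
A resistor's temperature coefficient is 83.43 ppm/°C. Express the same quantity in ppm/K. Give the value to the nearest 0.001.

83.430 ppm/K

The quantity depends on a temperature interval, so only the ratio of degree sizes applies; the offset between the scales is irrelevant.
A change of 1 K is a change of 1°C, so per K the value is 83.43 × 1 = 83.430.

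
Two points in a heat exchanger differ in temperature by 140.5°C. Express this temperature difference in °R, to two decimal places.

252.90°R

For a temperature interval the offset drops out; only the factor 1.8 applies.
140.5 × 1.8 = 252.90.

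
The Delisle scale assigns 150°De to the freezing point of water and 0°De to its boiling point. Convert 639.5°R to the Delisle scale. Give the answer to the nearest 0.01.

First in Celsius: (639.5 - 491.67) × 5/9 = 82.1278°C.
Linearly onto the Delisle scale: 150 + (82.1278 / 100) × (0 - 150) = 26.81°De.

26.81°De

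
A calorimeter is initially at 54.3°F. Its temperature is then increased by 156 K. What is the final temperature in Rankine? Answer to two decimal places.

794.77°R

Initial temperature in Celsius: (54.3 - 32) × 5/9 = 12.3889°C.
The 156 K change is an interval; Kelvin and Celsius degrees are the same size, so ΔC = +156°C.
Final Celsius temperature: 12.3889 + 156.0000 = 168.3889°C.
In Rankine: 168.3889 × 1.8 + 491.67 = 794.77°R.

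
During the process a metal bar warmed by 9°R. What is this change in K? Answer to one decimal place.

Only the scale ratio 5/9 matters for a change in temperature.
9 × 5/9 = 5.0.

5.0 K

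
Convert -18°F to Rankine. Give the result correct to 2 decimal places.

In Celsius: (-18 - 32) × 5/9 = -27.7778°C.
In Rankine: -27.7778 × 1.8 + 491.67 = 441.67°R.

441.67°R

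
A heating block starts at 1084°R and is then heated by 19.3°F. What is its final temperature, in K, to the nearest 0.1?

Initial temperature in Celsius: (1084 - 491.67) × 5/9 = 329.0722°C.
The 19.3°F change is an interval, so only the factor 5/9 applies: +19.3 × 5/9 = +10.7222°C.
Final Celsius temperature: 329.0722 + 10.7222 = 339.7944°C.
In kelvin: 339.7944 + 273.15 = 612.9 K.

612.9 K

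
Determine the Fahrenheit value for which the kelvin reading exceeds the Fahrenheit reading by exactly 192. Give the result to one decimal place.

Let F be the Fahrenheit reading. The kelvin reading is K = 5/9·F + 255.372.
Require K - F = 192: (-4/9)·F + 255.372 = 192.
F = (192 - 255.372) / (-4/9) = 142.6.

142.6°F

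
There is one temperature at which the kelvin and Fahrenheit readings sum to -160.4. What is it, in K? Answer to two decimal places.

Let K be the kelvin reading. The Fahrenheit reading is F = 1.8·K - 459.67.
Require K + F = -160.4: (2.8)·K - 459.67 = -160.4.
K = (-160.4 + 459.67) / (2.8) = 106.88.

106.88 K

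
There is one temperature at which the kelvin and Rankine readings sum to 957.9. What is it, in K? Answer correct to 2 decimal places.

342.11 K

Let K be the kelvin reading. The Rankine reading is R = 1.8·K.
Require K + R = 957.9: (2.8)·K = 957.9.
K = (957.9) / (2.8) = 342.11.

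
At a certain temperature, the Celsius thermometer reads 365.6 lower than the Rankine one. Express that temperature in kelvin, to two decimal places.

Let x be the Rankine reading; then the Celsius reading is 5/9·x - 273.15.
(5/9·x - 273.15) - x = -365.6  ⇒  (-4/9)·x = -92.45  ⇒  x = 208.0125°R.
In Celsius: (208.0125 - 491.67) × 5/9 = -157.5875°C.
In kelvin: -157.5875 + 273.15 = 115.56 K.

115.56 K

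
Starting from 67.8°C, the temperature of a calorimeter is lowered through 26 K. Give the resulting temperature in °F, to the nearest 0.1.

107.2°F

The 26 K change is an interval; Kelvin and Celsius degrees are the same size, so ΔC = -26°C.
Final Celsius temperature: 67.8000 - 26.0000 = 41.8000°C.
In Fahrenheit: 41.8000 × 1.8 + 32 = 107.2°F.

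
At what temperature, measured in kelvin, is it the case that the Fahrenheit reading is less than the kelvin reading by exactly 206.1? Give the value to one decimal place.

Let K be the kelvin reading. The Fahrenheit reading is F = 1.8·K - 459.67.
Require F - K = -206.1: (0.8)·K - 459.67 = -206.1.
K = (-206.1 + 459.67) / (0.8) = 317.0.

317.0 K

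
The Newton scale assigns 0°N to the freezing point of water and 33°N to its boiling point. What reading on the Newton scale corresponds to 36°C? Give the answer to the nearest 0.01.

Linearly onto the Newton scale: 0 + (36.0000 / 100) × (33 - 0) = 11.88°N.

11.88°N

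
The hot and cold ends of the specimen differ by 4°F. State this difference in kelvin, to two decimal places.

An interval of 1°F corresponds to 5/9 K.
4 × 5/9 = 2.22.

2.22 K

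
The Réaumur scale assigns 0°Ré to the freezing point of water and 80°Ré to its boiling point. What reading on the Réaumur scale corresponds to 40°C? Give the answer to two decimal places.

32.00°Ré

Linearly onto the Réaumur scale: 0 + (40.0000 / 100) × (80 - 0) = 32.00°Ré.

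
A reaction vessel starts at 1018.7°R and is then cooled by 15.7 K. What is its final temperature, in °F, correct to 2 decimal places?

530.77°F

Initial temperature in Celsius: (1018.7 - 491.67) × 5/9 = 292.7944°C.
The 15.7 K change is an interval; Kelvin and Celsius degrees are the same size, so ΔC = -15.7°C.
Final Celsius temperature: 292.7944 - 15.7000 = 277.0944°C.
In Fahrenheit: 277.0944 × 1.8 + 32 = 530.77°F.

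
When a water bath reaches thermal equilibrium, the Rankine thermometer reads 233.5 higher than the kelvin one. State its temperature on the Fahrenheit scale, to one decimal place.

Let x be the kelvin reading; then the Rankine reading is 1.8·x.
(1.8·x) - x = 233.5  ⇒  (0.8)·x = 233.5  ⇒  x = 291.8750 K.
In Celsius: 291.875 - 273.15 = 18.7250°C.
In Fahrenheit: 18.7250 × 1.8 + 32 = 65.7°F.

65.7°F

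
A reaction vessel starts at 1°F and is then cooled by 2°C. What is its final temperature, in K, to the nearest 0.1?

253.9 K

Initial temperature in Celsius: (1 - 32) × 5/9 = -17.2222°C.
Final Celsius temperature: -17.2222 - 2.0000 = -19.2222°C.
In kelvin: -19.2222 + 273.15 = 253.9 K.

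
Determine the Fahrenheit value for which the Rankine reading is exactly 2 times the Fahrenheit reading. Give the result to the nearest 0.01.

459.67°F

Let F be the Fahrenheit reading. The Rankine reading is R = 1·F + 459.67.
Require R = 2·F: 1·F + 459.67 = 2·F.
(-1)·F = -459.67  ⇒  F = 459.67.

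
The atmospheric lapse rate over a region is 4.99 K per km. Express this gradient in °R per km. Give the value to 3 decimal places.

The quantity depends on a temperature interval, so only the ratio of degree sizes applies; the offset between the scales is irrelevant.
A change of 1 K is a change of 1.8°R, so 4.99 × 1.8 = 8.982.

8.982 °R/km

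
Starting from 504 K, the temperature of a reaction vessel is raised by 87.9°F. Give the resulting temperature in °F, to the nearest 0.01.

535.43°F

Initial temperature in Celsius: 504 - 273.15 = 230.8500°C.
The 87.9°F change is an interval, so only the factor 5/9 applies: +87.9 × 5/9 = +48.8333°C.
Final Celsius temperature: 230.8500 + 48.8333 = 279.6833°C.
In Fahrenheit: 279.6833 × 1.8 + 32 = 535.43°F.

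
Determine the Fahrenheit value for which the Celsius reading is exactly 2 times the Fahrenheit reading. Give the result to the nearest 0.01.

-12.31°F

Let F be the Fahrenheit reading. The Celsius reading is C = 5/9·F - 17.7778.
Require C = 2·F: 5/9·F - 17.7778 = 2·F.
(-13/9)·F = 17.7778  ⇒  F = -12.31.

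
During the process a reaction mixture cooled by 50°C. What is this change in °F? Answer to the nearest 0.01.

Only the scale ratio 1.8 matters for a change in temperature.
50 × 1.8 = 90.00.

90.00°F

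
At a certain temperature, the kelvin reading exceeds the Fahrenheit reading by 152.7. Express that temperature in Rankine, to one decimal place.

690.7°R

Let x be the Fahrenheit reading; then the kelvin reading is 5/9·x + 255.372.
(5/9·x + 255.372) - x = 152.7  ⇒  (-4/9)·x = -102.672  ⇒  x = 231.0125°F.
In Celsius: (231.0125 - 32) × 5/9 = 110.5625°C.
In Rankine: 110.5625 × 1.8 + 491.67 = 690.7°R.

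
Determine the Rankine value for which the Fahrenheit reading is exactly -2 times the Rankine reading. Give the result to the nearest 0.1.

153.2°R

Let R be the Rankine reading. The Fahrenheit reading is F = 1·R - 459.67.
Require F = -2·R: 1·R - 459.67 = -2·R.
(3)·R = 459.67  ⇒  R = 153.2.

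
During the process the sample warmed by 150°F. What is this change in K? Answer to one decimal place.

For a temperature interval the offset drops out; only the factor 5/9 applies.
150 × 5/9 = 83.3.

83.3 K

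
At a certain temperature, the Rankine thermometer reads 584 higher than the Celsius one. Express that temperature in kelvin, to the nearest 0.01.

388.56 K

Let x be the Celsius reading; then the Rankine reading is 1.8·x + 491.67.
(1.8·x + 491.67) - x = 584  ⇒  (0.8)·x = 92.33  ⇒  x = 115.4125°C.
In kelvin: 115.4125 + 273.15 = 388.56 K.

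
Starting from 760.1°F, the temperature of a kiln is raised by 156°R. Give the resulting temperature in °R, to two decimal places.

Initial temperature in Celsius: (760.1 - 32) × 5/9 = 404.5000°C.
The 156°R change is an interval, so only the factor 5/9 applies: +156 × 5/9 = +86.6667°C.
Final Celsius temperature: 404.5000 + 86.6667 = 491.1667°C.
In Rankine: 491.1667 × 1.8 + 491.67 = 1375.77°R.

1375.77°R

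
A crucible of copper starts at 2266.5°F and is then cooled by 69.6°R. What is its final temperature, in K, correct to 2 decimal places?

1475.87 K

Initial temperature in Celsius: (2266.5 - 32) × 5/9 = 1241.3889°C.
The 69.6°R change is an interval, so only the factor 5/9 applies: -69.6 × 5/9 = -38.6667°C.
Final Celsius temperature: 1241.3889 - 38.6667 = 1202.7222°C.
In kelvin: 1202.7222 + 273.15 = 1475.87 K.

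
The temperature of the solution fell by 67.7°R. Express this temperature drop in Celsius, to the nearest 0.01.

37.61°C

For a temperature interval the offset drops out; only the factor 5/9 applies.
67.7 × 5/9 = 37.61.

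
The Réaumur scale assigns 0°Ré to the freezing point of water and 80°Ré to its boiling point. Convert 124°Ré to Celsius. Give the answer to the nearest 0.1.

Linear interpolation between the fixed points: C = (124 - 0) × 100 / (80 - 0) = 155.0000°C.

155.0°C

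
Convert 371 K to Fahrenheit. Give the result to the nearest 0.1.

208.1°F

In Celsius: 371 - 273.15 = 97.8500°C.
In Fahrenheit: 97.8500 × 1.8 + 32 = 208.1°F.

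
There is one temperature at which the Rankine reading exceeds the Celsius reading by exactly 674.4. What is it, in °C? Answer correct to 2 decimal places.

Let C be the Celsius reading. The Rankine reading is R = 1.8·C + 491.67.
Require R - C = 674.4: (0.8)·C + 491.67 = 674.4.
C = (674.4 - 491.67) / (0.8) = 228.41.

228.41°C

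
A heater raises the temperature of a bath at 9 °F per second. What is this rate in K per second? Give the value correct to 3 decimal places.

5.000 K/second

Since only a temperature interval is involved, the additive offset between the scales drops out.
A change of 1°F is a change of 5/9 K, so 9 × 5/9 = 5.000.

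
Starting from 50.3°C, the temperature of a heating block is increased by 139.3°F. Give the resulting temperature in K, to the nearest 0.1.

400.8 K

The 139.3°F change is an interval, so only the factor 5/9 applies: +139.3 × 5/9 = +77.3889°C.
Final Celsius temperature: 50.3000 + 77.3889 = 127.6889°C.
In kelvin: 127.6889 + 273.15 = 400.8 K.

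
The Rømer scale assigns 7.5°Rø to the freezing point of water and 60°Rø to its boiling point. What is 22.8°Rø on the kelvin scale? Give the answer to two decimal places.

302.29 K

Linear interpolation between the fixed points: C = (22.8 - 7.5) × 100 / (60 - 7.5) = 29.1429°C.
Then 29.1429 + 273.15 = 302.29 K.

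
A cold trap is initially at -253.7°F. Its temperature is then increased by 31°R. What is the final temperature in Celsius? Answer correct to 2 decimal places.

-141.50°C

Initial temperature in Celsius: (-253.7 - 32) × 5/9 = -158.7222°C.
The 31°R change is an interval, so only the factor 5/9 applies: +31 × 5/9 = +17.2222°C.
Final Celsius temperature: -158.7222 + 17.2222 = -141.5000°C.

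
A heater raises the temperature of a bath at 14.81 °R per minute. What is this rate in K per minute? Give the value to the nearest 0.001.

8.228 K/minute

The quantity depends on a temperature interval, so only the ratio of degree sizes applies; the offset between the scales is irrelevant.
A change of 1°R is a change of 5/9 K, so 14.81 × 5/9 = 8.228.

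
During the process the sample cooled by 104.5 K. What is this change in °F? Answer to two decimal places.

An interval of 1 K corresponds to 1.8°F.
104.5 × 1.8 = 188.10.

188.10°F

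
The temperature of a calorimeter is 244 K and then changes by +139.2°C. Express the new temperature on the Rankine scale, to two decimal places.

Initial temperature in Celsius: 244 - 273.15 = -29.1500°C.
Final Celsius temperature: -29.1500 + 139.2000 = 110.0500°C.
In Rankine: 110.0500 × 1.8 + 491.67 = 689.76°R.

689.76°R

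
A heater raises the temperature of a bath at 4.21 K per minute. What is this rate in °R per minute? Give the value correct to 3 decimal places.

7.578 °R/minute

The quantity depends on a temperature interval, so only the ratio of degree sizes applies; the offset between the scales is irrelevant.
A change of 1 K is a change of 1.8°R, so 4.21 × 1.8 = 7.578.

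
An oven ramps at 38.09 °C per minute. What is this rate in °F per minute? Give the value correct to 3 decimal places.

68.562 °F/minute

Since only a temperature interval is involved, the additive offset between the scales drops out.
A change of 1°C is a change of 1.8°F, so 38.09 × 1.8 = 68.562.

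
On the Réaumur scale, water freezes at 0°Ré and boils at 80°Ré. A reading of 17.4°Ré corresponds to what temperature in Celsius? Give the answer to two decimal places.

21.75°C

Linear interpolation between the fixed points: C = (17.4 - 0) × 100 / (80 - 0) = 21.7500°C.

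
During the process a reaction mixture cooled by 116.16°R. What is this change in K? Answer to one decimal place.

For a temperature interval the offset drops out; only the factor 5/9 applies.
116.16 × 5/9 = 64.5.

64.5 K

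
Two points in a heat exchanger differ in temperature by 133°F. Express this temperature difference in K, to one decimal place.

For a temperature interval the offset drops out; only the factor 5/9 applies.
133 × 5/9 = 73.9.

73.9 K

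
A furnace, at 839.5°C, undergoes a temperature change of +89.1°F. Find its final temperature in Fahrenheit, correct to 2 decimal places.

The 89.1°F change is an interval, so only the factor 5/9 applies: +89.1 × 5/9 = +49.5000°C.
Final Celsius temperature: 839.5000 + 49.5000 = 889.0000°C.
In Fahrenheit: 889.0000 × 1.8 + 32 = 1632.20°F.

1632.20°F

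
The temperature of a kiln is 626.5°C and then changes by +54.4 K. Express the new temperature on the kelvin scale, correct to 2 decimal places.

The 54.4 K change is an interval; Kelvin and Celsius degrees are the same size, so ΔC = +54.4°C.
Final Celsius temperature: 626.5000 + 54.4000 = 680.9000°C.
In kelvin: 680.9000 + 273.15 = 954.05 K.

954.05 K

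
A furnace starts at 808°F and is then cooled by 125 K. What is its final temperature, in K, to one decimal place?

Initial temperature in Celsius: (808 - 32) × 5/9 = 431.1111°C.
The 125 K change is an interval; Kelvin and Celsius degrees are the same size, so ΔC = -125°C.
Final Celsius temperature: 431.1111 - 125.0000 = 306.1111°C.
In kelvin: 306.1111 + 273.15 = 579.3 K.

579.3 K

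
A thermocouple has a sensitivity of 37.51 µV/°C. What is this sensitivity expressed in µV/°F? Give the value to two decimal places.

The quantity depends on a temperature interval, so only the ratio of degree sizes applies; the offset between the scales is irrelevant.
A change of 1°F is a change of 5/9°C, so per °F the value is 37.51 × 5/9 = 20.84.

20.84 µV/°F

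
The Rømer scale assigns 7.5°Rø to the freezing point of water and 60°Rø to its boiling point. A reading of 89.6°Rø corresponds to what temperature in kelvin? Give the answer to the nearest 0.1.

Linear interpolation between the fixed points: C = (89.6 - 7.5) × 100 / (60 - 7.5) = 156.3810°C.
Then 156.3810 + 273.15 = 429.5 K.

429.5 K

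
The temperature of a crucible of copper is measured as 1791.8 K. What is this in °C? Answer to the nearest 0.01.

In Celsius: 1791.8 - 273.15 = 1518.6500°C.

1518.65°C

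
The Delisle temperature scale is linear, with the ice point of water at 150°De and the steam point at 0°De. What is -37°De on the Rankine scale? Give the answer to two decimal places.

716.07°R

Linear interpolation between the fixed points: C = (-37 - 150) × 100 / (0 - 150) = 124.6667°C.
Then 124.6667 × 1.8 + 491.67 = 716.07°R.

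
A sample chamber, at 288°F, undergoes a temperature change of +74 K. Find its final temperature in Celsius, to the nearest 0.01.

216.22°C

Initial temperature in Celsius: (288 - 32) × 5/9 = 142.2222°C.
The 74 K change is an interval; Kelvin and Celsius degrees are the same size, so ΔC = +74°C.
Final Celsius temperature: 142.2222 + 74.0000 = 216.2222°C.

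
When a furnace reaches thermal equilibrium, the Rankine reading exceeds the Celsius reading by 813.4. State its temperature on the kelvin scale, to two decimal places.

675.31 K

Let x be the Celsius reading; then the Rankine reading is 1.8·x + 491.67.
(1.8·x + 491.67) - x = 813.4  ⇒  (0.8)·x = 321.73  ⇒  x = 402.1625°C.
In kelvin: 402.1625 + 273.15 = 675.31 K.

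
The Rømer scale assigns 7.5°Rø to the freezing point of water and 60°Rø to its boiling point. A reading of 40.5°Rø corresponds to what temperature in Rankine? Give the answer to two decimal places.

Linear interpolation between the fixed points: C = (40.5 - 7.5) × 100 / (60 - 7.5) = 62.8571°C.
Then 62.8571 × 1.8 + 491.67 = 604.81°R.

604.81°R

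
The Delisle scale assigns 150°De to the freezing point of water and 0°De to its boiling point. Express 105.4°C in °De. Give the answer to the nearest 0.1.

Linearly onto the Delisle scale: 150 + (105.4000 / 100) × (0 - 150) = -8.1°De.

-8.1°De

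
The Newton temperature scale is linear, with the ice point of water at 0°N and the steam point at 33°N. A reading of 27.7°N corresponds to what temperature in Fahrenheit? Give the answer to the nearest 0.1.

183.1°F

Linear interpolation between the fixed points: C = (27.7 - 0) × 100 / (33 - 0) = 83.9394°C.
Then 83.9394 × 1.8 + 32 = 183.1°F.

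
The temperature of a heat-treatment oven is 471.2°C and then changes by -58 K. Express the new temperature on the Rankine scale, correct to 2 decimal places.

1235.43°R

The 58 K change is an interval; Kelvin and Celsius degrees are the same size, so ΔC = -58°C.
Final Celsius temperature: 471.2000 - 58.0000 = 413.2000°C.
In Rankine: 413.2000 × 1.8 + 491.67 = 1235.43°R.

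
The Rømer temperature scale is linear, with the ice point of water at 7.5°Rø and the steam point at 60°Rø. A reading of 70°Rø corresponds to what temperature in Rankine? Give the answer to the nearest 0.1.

Linear interpolation between the fixed points: C = (70 - 7.5) × 100 / (60 - 7.5) = 119.0476°C.
Then 119.0476 × 1.8 + 491.67 = 706.0°R.

706.0°R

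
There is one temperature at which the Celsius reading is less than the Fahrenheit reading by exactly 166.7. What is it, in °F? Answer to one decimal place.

Let F be the Fahrenheit reading. The Celsius reading is C = 5/9·F - 17.7778.
Require C - F = -166.7: (-4/9)·F - 17.7778 = -166.7.
F = (-166.7 + 17.7778) / (-4/9) = 335.1.

335.1°F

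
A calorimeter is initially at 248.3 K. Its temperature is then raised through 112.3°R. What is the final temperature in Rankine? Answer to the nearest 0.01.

Initial temperature in Celsius: 248.3 - 273.15 = -24.8500°C.
The 112.3°R change is an interval, so only the factor 5/9 applies: +112.3 × 5/9 = +62.3889°C.
Final Celsius temperature: -24.8500 + 62.3889 = 37.5389°C.
In Rankine: 37.5389 × 1.8 + 491.67 = 559.24°R.

559.24°R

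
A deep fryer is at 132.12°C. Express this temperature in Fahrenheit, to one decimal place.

In Fahrenheit: 132.1200 × 1.8 + 32 = 269.8°F.

269.8°F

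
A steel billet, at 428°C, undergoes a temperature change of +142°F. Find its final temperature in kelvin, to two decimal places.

The 142°F change is an interval, so only the factor 5/9 applies: +142 × 5/9 = +78.8889°C.
Final Celsius temperature: 428.0000 + 78.8889 = 506.8889°C.
In kelvin: 506.8889 + 273.15 = 780.04 K.

780.04 K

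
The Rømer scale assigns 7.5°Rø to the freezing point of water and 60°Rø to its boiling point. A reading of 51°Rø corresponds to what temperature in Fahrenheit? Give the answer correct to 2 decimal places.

Linear interpolation between the fixed points: C = (51 - 7.5) × 100 / (60 - 7.5) = 82.8571°C.
Then 82.8571 × 1.8 + 32 = 181.14°F.

181.14°F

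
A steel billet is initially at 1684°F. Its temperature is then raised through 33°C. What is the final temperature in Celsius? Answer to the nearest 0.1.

Initial temperature in Celsius: (1684 - 32) × 5/9 = 917.7778°C.
Final Celsius temperature: 917.7778 + 33.0000 = 950.7778°C.

950.8°C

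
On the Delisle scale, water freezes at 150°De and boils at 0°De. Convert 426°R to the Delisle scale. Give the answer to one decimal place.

First in Celsius: (426 - 491.67) × 5/9 = -36.4833°C.
Linearly onto the Delisle scale: 150 + (-36.4833 / 100) × (0 - 150) = 204.7°De.

204.7°De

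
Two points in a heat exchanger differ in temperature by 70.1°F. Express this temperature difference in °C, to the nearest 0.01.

An interval of 1°F corresponds to 5/9°C.
70.1 × 5/9 = 38.94.

38.94°C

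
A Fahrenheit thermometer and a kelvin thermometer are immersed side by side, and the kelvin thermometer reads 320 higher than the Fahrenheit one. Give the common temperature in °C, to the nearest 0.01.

-98.56°C

Let x be the Fahrenheit reading; then the kelvin reading is 5/9·x + 255.372.
(5/9·x + 255.372) - x = 320  ⇒  (-4/9)·x = 64.6278  ⇒  x = -145.4125°F.
In Celsius: (-145.4125 - 32) × 5/9 = -98.56°C.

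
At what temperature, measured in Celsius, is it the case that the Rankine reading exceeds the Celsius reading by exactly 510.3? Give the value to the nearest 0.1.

23.3°C

Let C be the Celsius reading. The Rankine reading is R = 1.8·C + 491.67.
Require R - C = 510.3: (0.8)·C + 491.67 = 510.3.
C = (510.3 - 491.67) / (0.8) = 23.3.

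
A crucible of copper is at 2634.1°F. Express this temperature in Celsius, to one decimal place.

1445.6°C

In Celsius: (2634.1 - 32) × 5/9 = 1445.6111°C.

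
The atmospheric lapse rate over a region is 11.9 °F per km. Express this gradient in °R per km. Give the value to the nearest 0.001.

11.900 °R/km

Since only a temperature interval is involved, the additive offset between the scales drops out.
A change of 1°F is a change of 1°R, so 11.9 × 1 = 11.900.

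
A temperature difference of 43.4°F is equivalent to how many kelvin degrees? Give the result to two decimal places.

An interval of 1°F corresponds to 5/9 K.
43.4 × 5/9 = 24.11.

24.11 K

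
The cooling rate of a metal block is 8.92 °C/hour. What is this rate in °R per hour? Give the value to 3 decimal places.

16.056 °R/hour

The quantity depends on a temperature interval, so only the ratio of degree sizes applies; the offset between the scales is irrelevant.
A change of 1°C is a change of 1.8°R, so 8.92 × 1.8 = 16.056.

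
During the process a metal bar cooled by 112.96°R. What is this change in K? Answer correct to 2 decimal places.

62.76 K

An interval of 1°R corresponds to 5/9 K.
112.96 × 5/9 = 62.76.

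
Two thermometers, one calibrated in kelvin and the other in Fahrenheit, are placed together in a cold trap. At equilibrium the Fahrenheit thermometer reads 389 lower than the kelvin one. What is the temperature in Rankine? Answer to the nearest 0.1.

159.0°R

Let x be the kelvin reading; then the Fahrenheit reading is 1.8·x - 459.67.
(1.8·x - 459.67) - x = -389  ⇒  (0.8)·x = 70.67  ⇒  x = 88.3375 K.
In Celsius: 88.3375 - 273.15 = -184.8125°C.
In Rankine: -184.8125 × 1.8 + 491.67 = 159.0°R.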